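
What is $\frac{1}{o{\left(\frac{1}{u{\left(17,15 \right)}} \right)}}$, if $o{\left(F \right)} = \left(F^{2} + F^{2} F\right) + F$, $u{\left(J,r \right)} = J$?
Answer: $\frac{4913}{307} \approx 16.003$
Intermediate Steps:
$o{\left(F \right)} = F + F^{2} + F^{3}$ ($o{\left(F \right)} = \left(F^{2} + F^{3}\right) + F = F + F^{2} + F^{3}$)
$\frac{1}{o{\left(\frac{1}{u{\left(17,15 \right)}} \right)}} = \frac{1}{\frac{1}{17} \left(1 + \frac{1}{17} + \left(\frac{1}{17}\right)^{2}\right)} = \frac{1}{\frac{1}{17} \left(1 + \frac{1}{17} + \frac{1}{289}\right)} = \frac{1}{\frac{1}{17} \cdot \frac{307}{289}} = \frac{1}{\frac{307}{4913}} = \frac{4913}{307}$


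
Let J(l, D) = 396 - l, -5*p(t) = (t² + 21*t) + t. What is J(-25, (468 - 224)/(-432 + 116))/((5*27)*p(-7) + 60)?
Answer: 421/2895 ≈ 0.14542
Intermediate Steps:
p(t) = -22*t/5 - t²/5 (p(t) = -((t² + 21*t) + t)/5 = -(t² + 22*t)/5 = -22*t/5 - t²/5)
J(-25, (468 - 224)/(-432 + 116))/((5*27)*p(-7) + 60) = (396 - 1*(-25))/((5*27)*(-⅕*(-7)*(22 - 7)) + 60) = (396 + 25)/(135*(-⅕*(-7)*15) + 60) = 421/(135*21 + 60) = 421/(2835 + 60) = 421/2895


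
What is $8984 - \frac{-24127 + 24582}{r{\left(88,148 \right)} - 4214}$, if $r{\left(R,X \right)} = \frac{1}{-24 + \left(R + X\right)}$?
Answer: $\frac{8026105588}{893367} \approx 8984.1$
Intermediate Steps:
$r{\left(R,X \right)} = \frac{1}{-24 + R + X}$
$8984 - \frac{-24127 + 24582}{r{\left(88,148 \right)} - 4214} = 8984 - \frac{-24127 + 24582}{\frac{1}{-24 + 88 + 148} - 4214} = 8984 - \frac{455}{\frac{1}{212} - 4214} = 8984 - \frac{455}{- \frac{893367}{212}} = 8984 - 455 \left(- \frac{212}{893367}\right) = 8984 - - \frac{96460}{893367} = 8984 + \frac{96460}{893367} = \frac{8026105588}{893367}$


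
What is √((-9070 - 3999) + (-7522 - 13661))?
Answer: 2*I*√8563 ≈ 185.07*I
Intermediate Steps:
√((-9070 - 3999) + (-7522 - 13661)) = √(-13069 - 21183) = √(-34252) = 2*I*√8563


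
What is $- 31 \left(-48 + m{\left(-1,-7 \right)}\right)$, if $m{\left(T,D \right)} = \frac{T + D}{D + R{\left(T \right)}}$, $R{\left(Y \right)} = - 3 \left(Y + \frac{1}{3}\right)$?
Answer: $\frac{7192}{5} \approx 1438.4$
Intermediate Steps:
$R{\left(Y \right)} = -1 - 3 Y$ ($R{\left(Y \right)} = - 3 \left(Y + \frac{1}{3}\right) = - 3 \left(\frac{1}{3} + Y\right) = -1 - 3 Y$)
$m{\left(T,D \right)} = \frac{D + T}{-1 + D - 3 T}$ ($m{\left(T,D \right)} = \frac{T + D}{D - \left(1 + 3 T\right)} = \frac{D + T}{-1 + D - 3 T}$)
$- 31 \left(-48 + m{\left(-1,-7 \right)}\right) = - 31 \left(-48 + \frac{-7 - 1}{-1 - 7 - -3}\right) = - 31 \left(-48 + \frac{1}{-1 - 7 + 3} \left(-8\right)\right) = - 31 \left(-48 + \frac{1}{-5} \left(-8\right)\right) = - 31 \left(-48 - - \frac{8}{5}\right) = - 31 \left(-48 + \frac{8}{5}\right) = \left(-31\right) \left(- \frac{232}{5}\right) = \frac{7192}{5}$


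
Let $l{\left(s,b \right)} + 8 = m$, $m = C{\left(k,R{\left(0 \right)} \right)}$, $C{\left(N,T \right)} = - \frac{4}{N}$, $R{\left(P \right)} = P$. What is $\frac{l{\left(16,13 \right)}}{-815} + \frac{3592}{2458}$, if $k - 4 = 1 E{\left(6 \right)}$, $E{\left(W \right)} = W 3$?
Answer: $\frac{3242350}{2203597} \approx 1.4714$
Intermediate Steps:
$E{\left(W \right)} = 3 W$
$k = 22$ ($k = 4 + 1 \cdot 3 \cdot 6 = 4 + 1 \cdot 18 = 4 + 18 = 22$)
$m = - \frac{2}{11}$ ($m = - \frac{4}{22} = \left(-4\right) \frac{1}{22} = - \frac{2}{11} \approx -0.18182$)
$l{\left(s,b \right)} = - \frac{90}{11}$ ($l{\left(s,b \right)} = -8 - \frac{2}{11} = - \frac{90}{11}$)
$\frac{l{\left(16,13 \right)}}{-815} + \frac{3592}{2458} = - \frac{90}{11 \left(-815\right)} + \frac{3592}{2458} = \left(- \frac{90}{11}\right) \left(- \frac{1}{815}\right) + 3592 \cdot \frac{1}{2458} = \frac{18}{1793} + \frac{1796}{1229} = \frac{3242350}{2203597}$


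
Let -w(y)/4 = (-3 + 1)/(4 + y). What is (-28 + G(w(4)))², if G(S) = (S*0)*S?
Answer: 784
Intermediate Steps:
w(y) = 8/(4 + y) (w(y) = -4*(-3 + 1)/(4 + y) = -(-8)/(4 + y) = 8/(4 + y))
G(S) = 0 (G(S) = 0*S = 0)
(-28 + G(w(4)))² = (-28 + 0)² = (-28)² = 784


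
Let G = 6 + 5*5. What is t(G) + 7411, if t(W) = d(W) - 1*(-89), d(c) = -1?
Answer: 7499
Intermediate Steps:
G = 31 (G = 6 + 25 = 31)
t(W) = 88 (t(W) = -1 - 1*(-89) = -1 + 89 = 88)
t(G) + 7411 = 88 + 7411 = 7499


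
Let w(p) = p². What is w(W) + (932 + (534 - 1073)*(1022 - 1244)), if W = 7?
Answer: 120639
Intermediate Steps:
w(W) + (932 + (534 - 1073)*(1022 - 1244)) = 7² + (932 + (534 - 1073)*(1022 - 1244)) = 49 + (932 - 539*(-222)) = 49 + (932 + 119658) = 49 + 120590 = 120639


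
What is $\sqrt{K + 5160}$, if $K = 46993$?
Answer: $\sqrt{52153} \approx 228.37$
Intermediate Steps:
$\sqrt{K + 5160} = \sqrt{46993 + 5160} = \sqrt{52153}$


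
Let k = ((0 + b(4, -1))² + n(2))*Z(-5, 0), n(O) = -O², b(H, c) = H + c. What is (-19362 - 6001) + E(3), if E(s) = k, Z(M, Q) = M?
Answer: -25388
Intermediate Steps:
k = -25 (k = ((0 + (4 - 1))² - 1*2²)*(-5) = ((0 + 3)² - 1*4)*(-5) = (3² - 4)*(-5) = (9 - 4)*(-5) = 5*(-5) = -25)
E(s) = -25
(-19362 - 6001) + E(3) = (-19362 - 6001) - 25 = -25363 - 25 = -25388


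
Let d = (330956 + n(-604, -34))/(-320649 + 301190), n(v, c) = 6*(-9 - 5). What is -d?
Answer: 330872/19459 ≈ 17.004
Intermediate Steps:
n(v, c) = -84 (n(v, c) = 6*(-14) = -84)
d = -330872/19459 (d = (330956 - 84)/(-320649 + 301190) = 330872/(-19459) = 330872*(-1/19459) = -330872/19459 ≈ -17.004)
-d = -1*(-330872/19459) = 330872/19459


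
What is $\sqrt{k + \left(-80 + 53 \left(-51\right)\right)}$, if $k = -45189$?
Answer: $2 i \sqrt{11993} \approx 219.03 i$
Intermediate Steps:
$\sqrt{k + \left(-80 + 53 \left(-51\right)\right)} = \sqrt{-45189 + \left(-80 + 53 \left(-51\right)\right)} = \sqrt{-45189 - 2783} = \sqrt{-47972} = 2 i \sqrt{11993}$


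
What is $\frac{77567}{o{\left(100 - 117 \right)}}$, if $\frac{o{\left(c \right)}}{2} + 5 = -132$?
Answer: $- \frac{77567}{274} \approx -283.09$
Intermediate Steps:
$o{\left(c \right)} = -274$ ($o{\left(c \right)} = -10 + 2 \left(-132\right) = -10 - 264 = -274$)
$\frac{77567}{o{\left(100 - 117 \right)}} = \frac{77567}{-274} = 77567 \left(- \frac{1}{274}\right) = - \frac{77567}{274}$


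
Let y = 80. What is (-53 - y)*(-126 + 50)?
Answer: 10108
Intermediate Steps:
(-53 - y)*(-126 + 50) = (-53 - 1*80)*(-126 + 50) = (-53 - 80)*(-76) = -133*(-76) = 10108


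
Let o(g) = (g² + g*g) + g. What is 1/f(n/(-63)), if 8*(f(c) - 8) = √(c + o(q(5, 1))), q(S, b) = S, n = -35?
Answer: 1152/9091 - 60*√5/9091 ≈ 0.11196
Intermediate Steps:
o(g) = g + 2*g² (o(g) = (g² + g²) + g = 2*g² + g = g + 2*g²)
f(c) = 8 + √(55 + c)/8 (f(c) = 8 + √(c + 5*(1 + 2*5))/8 = 8 + √(c + 5*(1 + 10))/8 = 8 + √(c + 5*11)/8 = 8 + √(c + 55)/8 = 8 + √(55 + c)/8)
1/f(n/(-63)) = 1/(8 + √(55 - 35/(-63))/8) = 1/(8 + √(55 - 35*(-1/63))/8) = 1/(8 + √(55 + 5/9)/8) = 1/(8 + √(500/9)/8) = 1/(8 + (10*√5/3)/8) = 1/(8 + 5*√5/12)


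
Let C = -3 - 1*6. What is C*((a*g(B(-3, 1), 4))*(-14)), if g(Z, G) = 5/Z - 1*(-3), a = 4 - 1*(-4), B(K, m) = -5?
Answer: 2016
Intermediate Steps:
a = 8 (a = 4 + 4 = 8)
g(Z, G) = 3 + 5/Z (g(Z, G) = 5/Z + 3 = 3 + 5/Z)
C = -9 (C = -3 - 6 = -9)
C*((a*g(B(-3, 1), 4))*(-14)) = -9*8*(3 + 5/(-5))*(-14) = -9*8*(3 + 5*(-⅕))*(-14) = -9*8*(3 - 1)*(-14) = -9*8*2*(-14) = -144*(-14) = -9*(-224) = 2016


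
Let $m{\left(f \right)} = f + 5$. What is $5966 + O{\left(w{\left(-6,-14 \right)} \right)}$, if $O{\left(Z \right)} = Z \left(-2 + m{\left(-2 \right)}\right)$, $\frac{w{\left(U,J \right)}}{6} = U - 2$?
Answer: $5918$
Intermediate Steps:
$m{\left(f \right)} = 5 + f$
$w{\left(U,J \right)} = -12 + 6 U$ ($w{\left(U,J \right)} = 6 \left(U - 2\right) = 6 \left(-2 + U\right) = -12 + 6 U$)
$O{\left(Z \right)} = Z$ ($O{\left(Z \right)} = Z \left(-2 + \left(5 - 2\right)\right) = Z \left(-2 + 3\right) = Z 1 = Z$)
$5966 + O{\left(w{\left(-6,-14 \right)} \right)} = 5966 + \left(-12 + 6 \left(-6\right)\right) = 5966 - 48 = 5918$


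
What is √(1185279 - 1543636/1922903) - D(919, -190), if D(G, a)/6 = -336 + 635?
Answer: -1794 + √4382632447526696803/1922903 ≈ -705.29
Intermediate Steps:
D(G, a) = 1794 (D(G, a) = 6*(-336 + 635) = 6*299 = 1794)
√(1185279 - 1543636/1922903) - D(919, -190) = √(1185279 - 1543636/1922903) - 1*1794 = √(1185279 - 1543636*1/1922903) - 1794 = √(1185279 - 1543636/1922903) - 1794 = √(2279175001301/1922903) - 1794 = √4382632447526696803/1922903 - 1794 = -1794 + √4382632447526696803/1922903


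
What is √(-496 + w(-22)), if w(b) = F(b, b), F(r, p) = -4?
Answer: 10*I*√5 ≈ 22.361*I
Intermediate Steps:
w(b) = -4
√(-496 + w(-22)) = √(-496 - 4) = √(-500) = 10*I*√5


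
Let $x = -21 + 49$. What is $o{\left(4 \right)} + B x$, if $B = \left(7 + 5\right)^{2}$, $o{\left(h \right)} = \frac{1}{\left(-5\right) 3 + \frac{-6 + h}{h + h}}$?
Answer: $\frac{245948}{61} \approx 4031.9$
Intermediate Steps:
$o{\left(h \right)} = \frac{1}{-15 + \frac{-6 + h}{2 h}}$
$x = 28$
$B = 144$ ($B = 12^{2} = 144$)
$o{\left(4 \right)} + B x = \left(-2\right) 4 \frac{1}{6 + 29 \cdot 4} + 144 \cdot 28 = \left(-2\right) 4 \frac{1}{6 + 116} + 4032 = \left(-2\right) 4 \cdot \frac{1}{122} + 4032 = - \frac{4}{61} + 4032 = \frac{245948}{61}$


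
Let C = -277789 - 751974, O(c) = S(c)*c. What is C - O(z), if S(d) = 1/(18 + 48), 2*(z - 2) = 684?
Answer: -33982351/33 ≈ -1.0298e+6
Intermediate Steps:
z = 344 (z = 2 + (½)*684 = 2 + 342 = 344)
S(d) = 1/66
O(c) = c/66
C = -1029763
C - O(z) = -1029763 - 344/66 = -1029763 - 1*172/33 = -1029763 - 172/33 = -33982351/33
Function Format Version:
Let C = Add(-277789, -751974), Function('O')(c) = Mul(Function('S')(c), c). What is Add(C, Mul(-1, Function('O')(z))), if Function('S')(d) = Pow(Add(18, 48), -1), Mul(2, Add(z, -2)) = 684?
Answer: Rational(-33982351, 33) ≈ -1.0298e+6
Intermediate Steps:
z = 344 (z = Add(2, Mul(Rational(1, 2), 684)) = Add(2, 342) = 344)
Function('S')(d) = Rational(1, 66) (Function('S')(d) = Pow(66, -1) = Rational(1, 66))
Function('O')(c) = Mul(Rational(1, 66), c)
C = -1029763
Add(C, Mul(-1, Function('O')(z))) = Add(-1029763, Mul(-1, Mul(Rational(1, 66), 344))) = Add(-1029763, Mul(-1, Rational(172, 33))) = Add(-1029763, Rational(-172, 33)) = Rational(-33982351, 33)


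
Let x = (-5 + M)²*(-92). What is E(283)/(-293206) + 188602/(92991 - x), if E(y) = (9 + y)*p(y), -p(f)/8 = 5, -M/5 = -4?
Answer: 28313574446/16667441673 ≈ 1.6987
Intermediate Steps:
M = 20 (M = -5*(-4) = 20)
p(f) = -40 (p(f) = -8*5 = -40)
E(y) = -360 - 40*y (E(y) = (9 + y)*(-40) = -360 - 40*y)
x = -20700 (x = (-5 + 20)²*(-92) = 15²*(-92) = 225*(-92) = -20700)
E(283)/(-293206) + 188602/(92991 - x) = (-360 - 40*283)/(-293206) + 188602/(92991 - 1*(-20700)) = (-360 - 11320)*(-1/293206) + 188602/(92991 + 20700) = -11680*(-1/293206) + 188602/113691 = 5840/146603 + 188602*(1/113691) = 5840/146603 + 188602/113691 = 28313574446/16667441673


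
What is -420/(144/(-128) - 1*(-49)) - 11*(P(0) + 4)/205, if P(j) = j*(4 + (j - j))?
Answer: -705652/78515 ≈ -8.9875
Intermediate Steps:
P(j) = 4*j (P(j) = j*(4 + 0) = j*4 = 4*j)
-420/(144/(-128) - 1*(-49)) - 11*(P(0) + 4)/205 = -420/(144/(-128) - 1*(-49)) - 11*(4*0 + 4)/205 = -420/(144*(-1/128) + 49) - 11*(0 + 4)*(1/205) = -420/(-9/8 + 49) - 11*4*(1/205) = -420/383/8 - 44*1/205 = -420*8/383 - 44/205 = -3360/383 - 44/205 = -705652/78515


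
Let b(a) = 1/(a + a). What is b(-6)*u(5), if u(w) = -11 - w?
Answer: 4/3 ≈ 1.3333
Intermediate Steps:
b(a) = 1/(2*a)
b(-6)*u(5) = ((1/2)/(-6))*(-11 - 1*5) = ((1/2)*(-1/6))*(-11 - 5) = -1/12*(-16) = 4/3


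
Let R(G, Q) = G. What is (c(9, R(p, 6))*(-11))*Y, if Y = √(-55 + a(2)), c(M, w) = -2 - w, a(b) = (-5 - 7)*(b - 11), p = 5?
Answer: 77*√53 ≈ 560.57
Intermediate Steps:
a(b) = 132 - 12*b (a(b) = -12*(-11 + b) = 132 - 12*b)
Y = √53 (Y = √(-55 + (132 - 12*2)) = √(-55 + (132 - 24)) = √(-55 + 108) = √53 ≈ 7.2801)
(c(9, R(p, 6))*(-11))*Y = ((-2 - 1*5)*(-11))*√53 = ((-2 - 5)*(-11))*√53 = (-7*(-11))*√53 = 77*√53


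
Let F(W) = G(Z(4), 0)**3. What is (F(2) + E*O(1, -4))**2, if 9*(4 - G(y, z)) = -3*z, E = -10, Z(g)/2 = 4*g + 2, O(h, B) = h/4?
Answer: 15129/4 ≈ 3782.3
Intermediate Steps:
O(h, B) = h/4 (O(h, B) = h*(1/4) = h/4)
Z(g) = 4 + 8*g (Z(g) = 2*(4*g + 2) = 2*(2 + 4*g) = 4 + 8*g)
G(y, z) = 4 + z/3 (G(y, z) = 4 - (-1)*z/3 = 4 + z/3)
F(W) = 64 (F(W) = (4 + (1/3)*0)**3 = (4 + 0)**3 = 4**3 = 64)
(F(2) + E*O(1, -4))**2 = (64 - 5/2)**2 = (123/2)**2 = 15129/4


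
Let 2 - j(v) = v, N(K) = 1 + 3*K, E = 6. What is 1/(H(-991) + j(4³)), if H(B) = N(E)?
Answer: -1/43 ≈ -0.023256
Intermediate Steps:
H(B) = 19 (H(B) = 1 + 3*6 = 1 + 18 = 19)
j(v) = 2 - v
1/(H(-991) + j(4³)) = 1/(19 + (2 - 1*4³)) = 1/(19 + (2 - 1*64)) = 1/(19 + (2 - 64)) = 1/(19 - 62) = 1/(-43) = -1/43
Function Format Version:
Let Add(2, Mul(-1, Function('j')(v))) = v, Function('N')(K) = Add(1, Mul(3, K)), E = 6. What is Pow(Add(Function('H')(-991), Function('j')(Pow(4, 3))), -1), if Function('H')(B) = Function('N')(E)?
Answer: Rational(-1, 43) ≈ -0.023256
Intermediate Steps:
Function('H')(B) = 19 (Function('H')(B) = Add(1, Mul(3, 6)) = Add(1, 18) = 19)
Function('j')(v) = Add(2, Mul(-1, v))
Pow(Add(Function('H')(-991), Function('j')(Pow(4, 3))), -1) = Pow(Add(19, Add(2, Mul(-1, Pow(4, 3)))), -1) = Pow(Add(19, Add(2, Mul(-1, 64))), -1) = Pow(Add(19, Add(2, -64)), -1) = Pow(Add(19, -62), -1) = Pow(-43, -1) = Rational(-1, 43)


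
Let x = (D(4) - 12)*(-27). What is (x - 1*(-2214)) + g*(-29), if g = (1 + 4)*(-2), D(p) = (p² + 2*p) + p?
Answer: 2072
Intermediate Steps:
D(p) = p² + 3*p
g = -10 (g = 5*(-2) = -10)
x = -432 (x = (4*(3 + 4) - 12)*(-27) = (4*7 - 12)*(-27) = (28 - 12)*(-27) = 16*(-27) = -432)
(x - 1*(-2214)) + g*(-29) = (-432 - 1*(-2214)) - 10*(-29) = (-432 + 2214) + 290 = 1782 + 290 = 2072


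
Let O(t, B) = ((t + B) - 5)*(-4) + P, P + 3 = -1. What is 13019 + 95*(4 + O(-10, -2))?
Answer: 19479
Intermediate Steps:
P = -4 (P = -3 - 1 = -4)
O(t, B) = 16 - 4*B - 4*t (O(t, B) = ((t + B) - 5)*(-4) - 4 = ((B + t) - 5)*(-4) - 4 = (-5 + B + t)*(-4) - 4 = (20 - 4*B - 4*t) - 4 = 16 - 4*B - 4*t)
13019 + 95*(4 + O(-10, -2)) = 13019 + 95*(4 + (16 - 4*(-2) - 4*(-10))) = 13019 + 95*(4 + (16 + 8 + 40)) = 13019 + 95*(4 + 64) = 13019 + 95*68 = 13019 + 6460 = 19479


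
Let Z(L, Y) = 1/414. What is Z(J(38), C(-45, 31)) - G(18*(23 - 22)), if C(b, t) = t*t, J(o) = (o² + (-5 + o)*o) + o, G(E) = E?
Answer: -7451/414 ≈ -17.998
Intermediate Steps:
J(o) = o + o² + o*(-5 + o) (J(o) = (o² + o*(-5 + o)) + o = o + o² + o*(-5 + o))
C(b, t) = t²
Z(L, Y) = 1/414
Z(J(38), C(-45, 31)) - G(18*(23 - 22)) = 1/414 - 18*(23 - 22) = 1/414 - 18 = -7451/414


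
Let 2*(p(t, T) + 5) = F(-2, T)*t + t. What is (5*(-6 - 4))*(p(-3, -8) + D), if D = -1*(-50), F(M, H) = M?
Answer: -2325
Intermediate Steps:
D = 50
p(t, T) = -5 - t/2 (p(t, T) = -5 + (-2*t + t)/2 = -5 + (-t)/2 = -5 - t/2)
(5*(-6 - 4))*(p(-3, -8) + D) = (5*(-6 - 4))*((-5 - ½*(-3)) + 50) = (5*(-10))*((-5 + 3/2) + 50) = -50*(-7/2 + 50) = -50*93/2 = -2325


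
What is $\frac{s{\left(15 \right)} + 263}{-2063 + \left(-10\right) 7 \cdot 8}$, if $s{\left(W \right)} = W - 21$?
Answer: $- \frac{257}{2623} \approx -0.097979$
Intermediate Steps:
$s{\left(W \right)} = -21 + W$
$\frac{s{\left(15 \right)} + 263}{-2063 + \left(-10\right) 7 \cdot 8} = \frac{\left(-21 + 15\right) + 263}{-2063 + \left(-10\right) 7 \cdot 8} = \frac{-6 + 263}{-2063 - 560} = \frac{257}{-2063 - 560} = \frac{257}{-2623} = 257 \left(- \frac{1}{2623}\right) = - \frac{257}{2623}$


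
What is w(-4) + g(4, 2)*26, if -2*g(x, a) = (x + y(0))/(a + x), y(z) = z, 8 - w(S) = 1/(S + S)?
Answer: -13/24 ≈ -0.54167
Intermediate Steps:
w(S) = 8 - 1/(2*S) (w(S) = 8 - 1/(S + S) = 8 - 1/(2*S))
g(x, a) = -x/(2*(a + x)) (g(x, a) = -(x + 0)/(2*(a + x)) = -x/(2*(a + x)))
w(-4) + g(4, 2)*26 = (8 - 1/2/(-4)) - 1*4/(2*2 + 2*4)*26 = (8 - 1/2*(-1/4)) - 1*4/(4 + 8)*26 = (8 + 1/8) - 1*4/12*26 = 65/8 - 1*4*1/12*26 = 65/8 - 1/3*26 = 65/8 - 26/3 = -13/24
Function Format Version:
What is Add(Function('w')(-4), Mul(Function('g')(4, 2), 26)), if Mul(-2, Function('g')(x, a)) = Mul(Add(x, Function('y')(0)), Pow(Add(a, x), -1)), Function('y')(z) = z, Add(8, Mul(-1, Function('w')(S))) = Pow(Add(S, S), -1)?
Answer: Rational(-13, 24) ≈ -0.54167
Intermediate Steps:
Function('w')(S) = Add(8, Mul(Rational(-1, 2), Pow(S, -1))) (Function('w')(S) = Add(8, Mul(-1, Pow(Add(S, S), -1))) = Add(8, Mul(-1, Pow(Mul(2, S), -1))) = Add(8, Mul(-1, Mul(Rational(1, 2), Pow(S, -1)))) = Add(8, Mul(Rational(-1, 2), Pow(S, -1))))
Function('g')(x, a) = Mul(Rational(-1, 2), x, Pow(Add(a, x), -1)) (Function('g')(x, a) = Mul(Rational(-1, 2), Mul(Add(x, 0), Pow(Add(a, x), -1))) = Mul(Rational(-1, 2), Mul(x, Pow(Add(a, x), -1))) = Mul(Rational(-1, 2), x, Pow(Add(a, x), -1)))
Add(Function('w')(-4), Mul(Function('g')(4, 2), 26)) = Add(Add(8, Mul(Rational(-1, 2), Pow(-4, -1))), Mul(Mul(-1, 4, Pow(Add(Mul(2, 2), Mul(2, 4)), -1)), 26)) = Add(Add(8, Mul(Rational(-1, 2), Rational(-1, 4))), Mul(Mul(-1, 4, Pow(Add(4, 8), -1)), 26)) = Add(Add(8, Rational(1, 8)), Mul(Mul(-1, 4, Pow(12, -1)), 26)) = Add(Rational(65, 8), Mul(Mul(-1, 4, Rational(1, 12)), 26)) = Add(Rational(65, 8), Mul(Rational(-1, 3), 26)) = Add(Rational(65, 8), Rational(-26, 3)) = Rational(-13, 24)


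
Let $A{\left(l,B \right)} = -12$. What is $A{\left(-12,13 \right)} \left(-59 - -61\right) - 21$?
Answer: $-45$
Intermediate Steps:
$A{\left(-12,13 \right)} \left(-59 - -61\right) - 21 = - 12 \left(-59 - -61\right) - 21 = - 12 \left(-59 + 61\right) - 21 = \left(-12\right) 2 - 21 = -24 - 21 = -45$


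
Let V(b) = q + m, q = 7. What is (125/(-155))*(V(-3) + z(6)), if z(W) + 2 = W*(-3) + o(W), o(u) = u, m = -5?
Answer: 300/31 ≈ 9.6774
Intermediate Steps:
V(b) = 2 (V(b) = 7 - 5 = 2)
z(W) = -2 - 2*W (z(W) = -2 + (W*(-3) + W) = -2 + (-3*W + W) = -2 - 2*W)
(125/(-155))*(V(-3) + z(6)) = (125/(-155))*(2 + (-2 - 2*6)) = (125*(-1/155))*(2 + (-2 - 12)) = -25*(2 - 14)/31 = -25/31*(-12) = 300/31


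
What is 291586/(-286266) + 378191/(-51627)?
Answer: -6850940846/821058599 ≈ -8.3440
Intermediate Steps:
291586/(-286266) + 378191/(-51627) = 291586*(-1/286266) + 378191*(-1/51627) = -145793/143133 - 378191/51627 = -6850940846/821058599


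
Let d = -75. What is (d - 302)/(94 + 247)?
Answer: -377/341 ≈ -1.1056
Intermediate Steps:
(d - 302)/(94 + 247) = (-75 - 302)/(94 + 247) = -377/341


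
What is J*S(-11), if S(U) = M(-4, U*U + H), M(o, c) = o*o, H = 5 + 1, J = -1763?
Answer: -28208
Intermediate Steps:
H = 6
M(o, c) = o**2
S(U) = 16 (S(U) = (-4)**2 = 16)
J*S(-11) = -1763*16 = -28208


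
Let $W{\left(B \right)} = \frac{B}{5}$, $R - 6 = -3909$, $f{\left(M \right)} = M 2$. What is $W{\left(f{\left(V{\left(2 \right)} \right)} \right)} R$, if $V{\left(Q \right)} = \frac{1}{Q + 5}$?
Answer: $- \frac{7806}{35} \approx -223.03$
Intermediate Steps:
$V{\left(Q \right)} = \frac{1}{5 + Q}$
$f{\left(M \right)} = 2 M$
$R = -3903$ ($R = 6 - 3909 = -3903$)
$W{\left(B \right)} = \frac{B}{5}$ ($W{\left(B \right)} = B \frac{1}{5} = \frac{B}{5}$)
$W{\left(f{\left(V{\left(2 \right)} \right)} \right)} R = \frac{2 \frac{1}{5 + 2}}{5} \left(-3903\right) = \frac{2 \cdot \frac{1}{7}}{5} \left(-3903\right) = \frac{1}{5} \cdot \frac{2}{7} \left(-3903\right) = \frac{2}{35} \left(-3903\right) = - \frac{7806}{35}$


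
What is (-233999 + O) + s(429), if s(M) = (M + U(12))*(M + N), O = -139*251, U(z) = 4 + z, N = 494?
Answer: 141847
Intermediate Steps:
O = -34889
s(M) = (16 + M)*(494 + M) (s(M) = (M + (4 + 12))*(M + 494) = (M + 16)*(494 + M) = (16 + M)*(494 + M))
(-233999 + O) + s(429) = (-233999 - 34889) + (7904 + 429**2 + 510*429) = -268888 + (7904 + 184041 + 218790) = -268888 + 410735 = 141847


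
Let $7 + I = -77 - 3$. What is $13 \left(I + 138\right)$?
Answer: $663$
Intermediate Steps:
$I = -87$ ($I = -7 - 80 = -87$)
$13 \left(I + 138\right) = 13 \left(-87 + 138\right) = 13 \cdot 51 = 663$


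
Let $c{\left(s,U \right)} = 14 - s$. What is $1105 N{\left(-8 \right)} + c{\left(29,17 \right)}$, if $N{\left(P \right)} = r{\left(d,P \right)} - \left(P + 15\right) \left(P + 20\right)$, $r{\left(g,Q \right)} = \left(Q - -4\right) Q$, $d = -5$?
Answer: $-57475$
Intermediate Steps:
$r{\left(g,Q \right)} = Q \left(4 + Q\right)$ ($r{\left(g,Q \right)} = \left(Q + 4\right) Q = \left(4 + Q\right) Q = Q \left(4 + Q\right)$)
$N{\left(P \right)} = P \left(4 + P\right) - \left(15 + P\right) \left(20 + P\right)$ ($N{\left(P \right)} = P \left(4 + P\right) - \left(P + 15\right) \left(P + 20\right) = P \left(4 + P\right) - \left(15 + P\right) \left(20 + P\right)$)
$1105 N{\left(-8 \right)} + c{\left(29,17 \right)} = 1105 \left(-300 - -248\right) + \left(14 - 29\right) = 1105 \left(-300 + 248\right) + \left(14 - 29\right) = 1105 \left(-52\right) - 15 = -57460 - 15 = -57475$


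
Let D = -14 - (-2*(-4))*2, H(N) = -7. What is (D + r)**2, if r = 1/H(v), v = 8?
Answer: 44521/49 ≈ 908.59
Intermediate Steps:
D = -30 (D = -14 - 8*2 = -14 - 1*16 = -14 - 16 = -30)
r = -1/7 (r = 1/(-7) = -1/7 ≈ -0.14286)
(D + r)**2 = (-30 - 1/7)**2 = (-211/7)**2 = 44521/49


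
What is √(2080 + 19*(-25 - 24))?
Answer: √1149 ≈ 33.897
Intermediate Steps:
√(2080 + 19*(-25 - 24)) = √(2080 + 19*(-49)) = √(2080 - 931) = √1149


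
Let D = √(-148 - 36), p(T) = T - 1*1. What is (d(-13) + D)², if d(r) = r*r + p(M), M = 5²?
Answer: 37065 + 772*I*√46 ≈ 37065.0 + 5236.0*I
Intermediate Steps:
M = 25
p(T) = -1 + T (p(T) = T - 1 = -1 + T)
d(r) = 24 + r² (d(r) = r*r + (-1 + 25) = r² + 24 = 24 + r²)
D = 2*I*√46 (D = √(-184) = 2*I*√46 ≈ 13.565*I)
(d(-13) + D)² = ((24 + (-13)²) + 2*I*√46)² = ((24 + 169) + 2*I*√46)² = (193 + 2*I*√46)²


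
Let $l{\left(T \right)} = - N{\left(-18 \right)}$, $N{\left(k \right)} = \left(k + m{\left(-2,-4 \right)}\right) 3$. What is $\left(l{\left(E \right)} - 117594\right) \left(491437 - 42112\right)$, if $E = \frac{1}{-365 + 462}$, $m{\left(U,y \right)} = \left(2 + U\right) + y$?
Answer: $-52808268600$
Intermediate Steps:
$m{\left(U,y \right)} = 2 + U + y$
$N{\left(k \right)} = -12 + 3 k$ ($N{\left(k \right)} = \left(k - 4\right) 3 = \left(-4 + k\right) 3 = -12 + 3 k$)
$E = \frac{1}{97} \approx 0.010309$
$l{\left(T \right)} = 66$ ($l{\left(T \right)} = - (-12 + 3 \left(-18\right)) = - (-12 - 54) = \left(-1\right) \left(-66\right) = 66$)
$\left(l{\left(E \right)} - 117594\right) \left(491437 - 42112\right) = \left(66 - 117594\right) \left(491437 - 42112\right) = \left(-117528\right) 449325 = -52808268600$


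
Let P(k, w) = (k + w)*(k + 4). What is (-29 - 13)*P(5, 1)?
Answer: -2268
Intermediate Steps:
P(k, w) = (4 + k)*(k + w) (P(k, w) = (k + w)*(4 + k) = (4 + k)*(k + w))
(-29 - 13)*P(5, 1) = (-29 - 13)*(5² + 4*5 + 4*1 + 5*1) = -42*(25 + 20 + 4 + 5) = -42*54 = -2268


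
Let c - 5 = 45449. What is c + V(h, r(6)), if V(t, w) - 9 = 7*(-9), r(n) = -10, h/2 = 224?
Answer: 45400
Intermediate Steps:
h = 448 (h = 2*224 = 448)
V(t, w) = -54 (V(t, w) = 9 + 7*(-9) = 9 - 63 = -54)
c = 45454 (c = 5 + 45449 = 45454)
c + V(h, r(6)) = 45454 - 54 = 45400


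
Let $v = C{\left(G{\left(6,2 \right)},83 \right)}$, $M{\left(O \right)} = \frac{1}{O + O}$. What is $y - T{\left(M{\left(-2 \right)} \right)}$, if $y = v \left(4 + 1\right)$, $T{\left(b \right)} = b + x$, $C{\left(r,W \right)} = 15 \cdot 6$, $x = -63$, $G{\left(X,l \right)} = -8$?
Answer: $\frac{2053}{4} \approx 513.25$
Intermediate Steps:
$M{\left(O \right)} = \frac{1}{2 O}$
$C{\left(r,W \right)} = 90$
$v = 90$
$T{\left(b \right)} = -63 + b$ ($T{\left(b \right)} = b - 63 = -63 + b$)
$y = 450$ ($y = 90 \left(4 + 1\right) = 90 \cdot 5 = 450$)
$y - T{\left(M{\left(-2 \right)} \right)} = 450 - \left(-63 + \frac{1}{2 \left(-2\right)}\right) = 450 - \left(-63 + \frac{1}{2} \left(- \frac{1}{2}\right)\right) = 450 - \left(-63 - \frac{1}{4}\right) = 450 - - \frac{253}{4} = 450 + \frac{253}{4} = \frac{2053}{4}$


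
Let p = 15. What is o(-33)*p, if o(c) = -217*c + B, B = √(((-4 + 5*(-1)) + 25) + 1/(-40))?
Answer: 107415 + 9*√710/4 ≈ 1.0748e+5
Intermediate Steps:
B = 3*√710/20 (B = √(((-4 - 5) + 25) - 1/40) = √((-9 + 25) - 1/40) = √(16 - 1/40) = √(639/40) = 3*√710/20 ≈ 3.9969)
o(c) = -217*c + 3*√710/20
o(-33)*p = (-217*(-33) + 3*√710/20)*15 = (7161 + 3*√710/20)*15 = 107415 + 9*√710/4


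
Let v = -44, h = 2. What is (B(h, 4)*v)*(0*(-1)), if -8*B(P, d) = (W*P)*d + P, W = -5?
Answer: 0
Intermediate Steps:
B(P, d) = -P/8 + 5*P*d/8 (B(P, d) = -((-5*P)*d + P)/8 = -(-5*P*d + P)/8 = -(P - 5*P*d)/8 = -P/8 + 5*P*d/8)
(B(h, 4)*v)*(0*(-1)) = (((⅛)*2*(-1 + 5*4))*(-44))*(0*(-1)) = (((⅛)*2*(-1 + 20))*(-44))*0 = (((⅛)*2*19)*(-44))*0 = ((19/4)*(-44))*0 = -209*0 = 0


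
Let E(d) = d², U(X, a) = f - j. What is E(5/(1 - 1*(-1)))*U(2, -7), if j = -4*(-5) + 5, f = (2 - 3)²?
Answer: -150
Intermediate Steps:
f = 1 (f = (-1)² = 1)
j = 25 (j = 20 + 5 = 25)
U(X, a) = -24 (U(X, a) = 1 - 1*25 = 1 - 25 = -24)
E(5/(1 - 1*(-1)))*U(2, -7) = (5/(1 - 1*(-1)))²*(-24) = (5/(1 + 1))²*(-24) = (5/2)²*(-24) = (25/4)*(-24) = -150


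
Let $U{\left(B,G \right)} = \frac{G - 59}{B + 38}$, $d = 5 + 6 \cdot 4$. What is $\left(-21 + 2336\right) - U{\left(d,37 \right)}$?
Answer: $\frac{155127}{67} \approx 2315.3$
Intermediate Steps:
$d = 29$ ($d = 5 + 24 = 29$)
$U{\left(B,G \right)} = \frac{-59 + G}{38 + B}$
$\left(-21 + 2336\right) - U{\left(d,37 \right)} = \left(-21 + 2336\right) - \frac{-59 + 37}{38 + 29} = 2315 - \frac{1}{67} \left(-22\right) = 2315 - - \frac{22}{67} = 2315 + \frac{22}{67} = \frac{155127}{67}$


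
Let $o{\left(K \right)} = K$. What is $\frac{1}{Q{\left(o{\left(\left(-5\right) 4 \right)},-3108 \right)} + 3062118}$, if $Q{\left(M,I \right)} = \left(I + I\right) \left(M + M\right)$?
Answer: $\frac{1}{3310758} \approx 3.0205 \cdot 10^{-7}$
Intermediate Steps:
$Q{\left(M,I \right)} = 4 I M$ ($Q{\left(M,I \right)} = 2 I 2 M = 4 I M$)
$\frac{1}{Q{\left(o{\left(\left(-5\right) 4 \right)},-3108 \right)} + 3062118} = \frac{1}{4 \left(-3108\right) \left(\left(-5\right) 4\right) + 3062118} = \frac{1}{4 \left(-3108\right) \left(-20\right) + 3062118} = \frac{1}{248640 + 3062118} = \frac{1}{3310758}$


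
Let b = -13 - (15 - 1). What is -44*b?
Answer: 1188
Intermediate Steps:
b = -27 (b = -13 - 1*14 = -13 - 14 = -27)
-44*b = -44*(-27) = 1188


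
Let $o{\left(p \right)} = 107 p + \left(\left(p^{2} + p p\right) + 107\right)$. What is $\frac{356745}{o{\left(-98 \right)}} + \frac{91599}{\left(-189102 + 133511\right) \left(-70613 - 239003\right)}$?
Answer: $\frac{2046748964880097}{50654512973808} \approx 40.406$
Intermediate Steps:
$o{\left(p \right)} = 107 + 2 p^{2} + 107 p$ ($o{\left(p \right)} = 107 p + \left(\left(p^{2} + p^{2}\right) + 107\right) = 107 p + \left(2 p^{2} + 107\right) = 107 p + \left(107 + 2 p^{2}\right) = 107 + 2 p^{2} + 107 p$)
$\frac{356745}{o{\left(-98 \right)}} + \frac{91599}{\left(-189102 + 133511\right) \left(-70613 - 239003\right)} = \frac{356745}{107 + 2 \left(-98\right)^{2} + 107 \left(-98\right)} + \frac{91599}{\left(-189102 + 133511\right) \left(-70613 - 239003\right)} = \frac{356745}{107 + 2 \cdot 9604 - 10486} + \frac{91599}{\left(-55591\right) \left(-309616\right)} = \frac{356745}{107 + 19208 - 10486} + \frac{91599}{17211863056} = \frac{356745}{8829} + 91599 \cdot \frac{1}{17211863056} = 356745 \cdot \frac{1}{8829} + \frac{91599}{17211863056} = \frac{118915}{2943} + \frac{91599}{17211863056} = \frac{2046748964880097}{50654512973808}$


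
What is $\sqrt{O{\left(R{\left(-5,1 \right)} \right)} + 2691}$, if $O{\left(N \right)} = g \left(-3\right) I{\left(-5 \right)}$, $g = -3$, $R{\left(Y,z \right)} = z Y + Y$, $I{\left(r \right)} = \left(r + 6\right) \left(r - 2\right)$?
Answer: $6 \sqrt{73} \approx 51.264$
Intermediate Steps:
$I{\left(r \right)} = \left(-2 + r\right) \left(6 + r\right)$ ($I{\left(r \right)} = \left(6 + r\right) \left(-2 + r\right) = \left(-2 + r\right) \left(6 + r\right)$)
$R{\left(Y,z \right)} = Y + Y z$ ($R{\left(Y,z \right)} = Y z + Y = Y + Y z$)
$O{\left(N \right)} = -63$ ($O{\left(N \right)} = \left(-3\right) \left(-3\right) \left(-12 + \left(-5\right)^{2} + 4 \left(-5\right)\right) = 9 \left(-12 + 25 - 20\right) = 9 \left(-7\right) = -63$)
$\sqrt{O{\left(R{\left(-5,1 \right)} \right)} + 2691} = \sqrt{-63 + 2691} = \sqrt{2628} = 6 \sqrt{73}$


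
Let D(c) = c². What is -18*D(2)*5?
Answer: -360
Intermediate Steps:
-18*D(2)*5 = -18*2²*5 = -18*4*5 = -72*5 = -360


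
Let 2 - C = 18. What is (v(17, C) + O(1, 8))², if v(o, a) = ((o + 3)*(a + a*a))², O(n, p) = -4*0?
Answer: 530841600000000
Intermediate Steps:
C = -16 (C = 2 - 1*18 = 2 - 18 = -16)
O(n, p) = 0
v(o, a) = (3 + o)²*(a + a²)² (v(o, a) = ((3 + o)*(a + a²))² = (3 + o)²*(a + a²)²)
(v(17, C) + O(1, 8))² = ((-16)²*(1 - 16)²*(3 + 17)² + 0)² = (256*(-15)²*20² + 0)² = (256*225*400 + 0)² = (23040000 + 0)² = 23040000² = 530841600000000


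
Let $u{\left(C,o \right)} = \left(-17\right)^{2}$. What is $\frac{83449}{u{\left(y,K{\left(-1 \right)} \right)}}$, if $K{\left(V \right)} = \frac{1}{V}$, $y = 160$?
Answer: $\frac{83449}{289} \approx 288.75$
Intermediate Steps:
$u{\left(C,o \right)} = 289$
$\frac{83449}{u{\left(y,K{\left(-1 \right)} \right)}} = \frac{83449}{289}$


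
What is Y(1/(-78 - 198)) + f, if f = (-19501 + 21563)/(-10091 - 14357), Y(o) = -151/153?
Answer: -2003567/1870272 ≈ -1.0713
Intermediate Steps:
Y(o) = -151/153 (Y(o) = -151*1/153 = -151/153)
f = -1031/12224 (f = 2062/(-24448) = 2062*(-1/24448) = -1031/12224 ≈ -0.084342)
Y(1/(-78 - 198)) + f = -151/153 - 1031/12224 = -2003567/1870272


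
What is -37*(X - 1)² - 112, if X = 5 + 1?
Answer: -1037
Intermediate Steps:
X = 6
-37*(X - 1)² - 112 = -37*(6 - 1)² - 112 = -37*5² - 112 = -37*25 - 112 = -925 - 112 = -1037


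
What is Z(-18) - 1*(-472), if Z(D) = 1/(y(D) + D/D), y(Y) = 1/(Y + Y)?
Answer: 16556/35 ≈ 473.03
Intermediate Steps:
y(Y) = 1/(2*Y)
Z(D) = 1/(1 + 1/(2*D)) (Z(D) = 1/(1/(2*D) + D/D) = 1/(1/(2*D) + 1) = 1/(1 + 1/(2*D)))
Z(-18) - 1*(-472) = 2*(-18)/(1 + 2*(-18)) - 1*(-472) = 2*(-18)/(1 - 36) + 472 = 2*(-18)/(-35) + 472 = 2*(-18)*(-1/35) + 472 = 36/35 + 472 = 16556/35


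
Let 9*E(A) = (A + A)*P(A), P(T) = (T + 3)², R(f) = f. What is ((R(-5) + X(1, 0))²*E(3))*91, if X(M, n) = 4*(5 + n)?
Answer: 491400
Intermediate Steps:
X(M, n) = 20 + 4*n
P(T) = (3 + T)²
E(A) = 2*A*(3 + A)²/9 (E(A) = ((A + A)*(3 + A)²)/9 = ((2*A)*(3 + A)²)/9 = (2*A*(3 + A)²)/9 = 2*A*(3 + A)²/9)
((R(-5) + X(1, 0))²*E(3))*91 = ((-5 + (20 + 4*0))²*((2/9)*3*(3 + 3)²))*91 = ((-5 + (20 + 0))²*((2/9)*3*6²))*91 = ((-5 + 20)²*((2/9)*3*36))*91 = (15²*24)*91 = (225*24)*91 = 5400*91 = 491400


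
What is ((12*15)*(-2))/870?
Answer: -12/29 ≈ -0.41379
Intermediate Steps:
((12*15)*(-2))/870 = (180*(-2))*(1/870) = -360*1/870 = -12/29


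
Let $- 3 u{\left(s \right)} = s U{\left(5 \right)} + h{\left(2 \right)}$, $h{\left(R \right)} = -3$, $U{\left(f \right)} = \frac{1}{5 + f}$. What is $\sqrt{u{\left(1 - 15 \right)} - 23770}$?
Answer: $\frac{4 i \sqrt{334245}}{15} \approx 154.17 i$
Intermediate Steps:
$u{\left(s \right)} = 1 - \frac{s}{30}$ ($u{\left(s \right)} = - \frac{\frac{s}{5 + 5} - 3}{3} = - \frac{\frac{s}{10} - 3}{3} = - \frac{-3 + \frac{s}{10}}{3} = 1 - \frac{s}{30}$)
$\sqrt{u{\left(1 - 15 \right)} - 23770} = \sqrt{\left(1 - \frac{1 - 15}{30}\right) - 23770} = \sqrt{\left(1 - - \frac{7}{15}\right) - 23770} = \sqrt{\left(1 + \frac{7}{15}\right) - 23770} = \sqrt{\frac{22}{15} - 23770} = \sqrt{- \frac{356528}{15}} = \frac{4 i \sqrt{334245}}{15}$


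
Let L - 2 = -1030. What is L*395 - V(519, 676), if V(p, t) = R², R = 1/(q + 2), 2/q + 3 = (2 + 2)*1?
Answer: -6496961/16 ≈ -4.0606e+5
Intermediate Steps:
L = -1028 (L = 2 - 1030 = -1028)
q = 2 (q = 2/(-3 + (2 + 2)*1) = 2/(-3 + 4*1) = 2/(-3 + 4) = 2/1 = 2*1 = 2)
R = ¼ (R = 1/(2 + 2) = 1/4 = ¼ ≈ 0.25000)
V(p, t) = 1/16 (V(p, t) = (¼)² = 1/16)
L*395 - V(519, 676) = -1028*395 - 1*1/16 = -406060 - 1/16 = -6496961/16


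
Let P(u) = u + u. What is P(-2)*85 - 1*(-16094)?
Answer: 15754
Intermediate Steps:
P(u) = 2*u
P(-2)*85 - 1*(-16094) = (2*(-2))*85 - 1*(-16094) = -4*85 + 16094 = -340 + 16094 = 15754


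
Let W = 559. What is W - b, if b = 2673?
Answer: -2114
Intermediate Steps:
W - b = 559 - 1*2673 = 559 - 2673 = -2114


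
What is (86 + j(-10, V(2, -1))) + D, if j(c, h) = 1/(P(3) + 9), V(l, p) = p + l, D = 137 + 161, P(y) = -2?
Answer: 2689/7 ≈ 384.14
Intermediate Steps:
D = 298
V(l, p) = l + p
j(c, h) = ⅐ (j(c, h) = 1/(-2 + 9) = 1/7 = ⅐)
(86 + j(-10, V(2, -1))) + D = (86 + ⅐) + 298 = 603/7 + 298 = 2689/7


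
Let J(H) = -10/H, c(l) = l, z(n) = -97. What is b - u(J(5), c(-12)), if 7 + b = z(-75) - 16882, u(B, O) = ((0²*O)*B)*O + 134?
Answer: -17120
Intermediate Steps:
u(B, O) = 134 (u(B, O) = ((0*O)*B)*O + 134 = (0*B)*O + 134 = 0*O + 134 = 0 + 134 = 134)
b = -16986 (b = -7 + (-97 - 16882) = -7 - 16979 = -16986)
b - u(J(5), c(-12)) = -16986 - 1*134 = -16986 - 134 = -17120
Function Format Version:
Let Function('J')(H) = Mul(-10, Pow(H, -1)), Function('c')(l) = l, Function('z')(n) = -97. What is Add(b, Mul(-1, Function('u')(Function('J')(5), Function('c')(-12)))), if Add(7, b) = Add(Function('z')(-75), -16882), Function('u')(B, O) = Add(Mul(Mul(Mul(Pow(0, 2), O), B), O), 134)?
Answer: -17120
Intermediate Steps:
Function('u')(B, O) = 134 (Function('u')(B, O) = Add(Mul(Mul(Mul(0, O), B), O), 134) = Add(Mul(Mul(0, B), O), 134) = Add(Mul(0, O), 134) = Add(0, 134) = 134)
b = -16986 (b = Add(-7, Add(-97, -16882)) = Add(-7, -16979) = -16986)
Add(b, Mul(-1, Function('u')(Function('J')(5), Function('c')(-12)))) = Add(-16986, Mul(-1, 134)) = Add(-16986, -134) = -17120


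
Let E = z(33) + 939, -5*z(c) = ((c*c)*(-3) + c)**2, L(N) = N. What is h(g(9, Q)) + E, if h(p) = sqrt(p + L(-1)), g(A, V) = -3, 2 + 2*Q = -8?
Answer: -10454061/5 + 2*I ≈ -2.0908e+6 + 2.0*I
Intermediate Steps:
Q = -5 (Q = -1 + (1/2)*(-8) = -1 - 4 = -5)
h(p) = sqrt(-1 + p) (h(p) = sqrt(p - 1) = sqrt(-1 + p))
z(c) = -(c - 3*c**2)**2/5 (z(c) = -((c*c)*(-3) + c)**2/5 = -(c**2*(-3) + c)**2/5 = -(-3*c**2 + c)**2/5 = -(c - 3*c**2)**2/5)
E = -10454061/5 (E = -1/5*33**2*(-1 + 3*33)**2 + 939 = -1/5*1089*(-1 + 99)**2 + 939 = -1/5*1089*98**2 + 939 = -1/5*1089*9604 + 939 = -10458756/5 + 939 = -10454061/5 ≈ -2.0908e+6)
h(g(9, Q)) + E = sqrt(-1 - 3) - 10454061/5 = sqrt(-4) - 10454061/5 = 2*I - 10454061/5 = -10454061/5 + 2*I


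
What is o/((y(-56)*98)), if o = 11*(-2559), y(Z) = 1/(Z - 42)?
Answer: 28149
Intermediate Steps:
y(Z) = 1/(-42 + Z)
o = -28149
o/((y(-56)*98)) = -28149/(98/(-42 - 56)) = -28149/(98/(-98)) = -28149/((-1/98*98)) = -28149/(-1) = -28149*(-1) = 28149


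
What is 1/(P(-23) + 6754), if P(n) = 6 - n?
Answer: 1/6783 ≈ 0.00014743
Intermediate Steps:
1/(P(-23) + 6754) = 1/((6 - 1*(-23)) + 6754) = 1/((6 + 23) + 6754) = 1/(29 + 6754) = 1/6783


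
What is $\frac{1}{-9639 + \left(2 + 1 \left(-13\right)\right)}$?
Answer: $- \frac{1}{9650} \approx -0.00010363$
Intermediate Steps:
$\frac{1}{-9639 + \left(2 + 1 \left(-13\right)\right)} = \frac{1}{-9639 + \left(2 - 13\right)} = \frac{1}{-9639 - 11} = \frac{1}{-9650} = - \frac{1}{9650}$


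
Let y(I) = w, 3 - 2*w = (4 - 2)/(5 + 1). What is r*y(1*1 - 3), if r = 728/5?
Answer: 2912/15 ≈ 194.13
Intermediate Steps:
w = 4/3 (w = 3/2 - (4 - 2)/(2*(5 + 1)) = 3/2 - 1/6 = 3/2 - ½*⅓ = 3/2 - ⅙ = 4/3 ≈ 1.3333)
y(I) = 4/3
r = 728/5 (r = 728*(⅕) = 728/5 ≈ 145.60)
r*y(1*1 - 3) = (728/5)*(4/3) = 2912/15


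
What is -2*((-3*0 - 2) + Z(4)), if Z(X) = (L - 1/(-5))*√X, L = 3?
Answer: -44/5 ≈ -8.8000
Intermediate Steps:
Z(X) = 16*√X/5 (Z(X) = (3 - 1/(-5))*√X = (3 - 1*(-⅕))*√X = (3 + ⅕)*√X = 16*√X/5)
-2*((-3*0 - 2) + Z(4)) = -2*((-3*0 - 2) + 16*√4/5) = -2*((0 - 2) + (16/5)*2) = -2*(-2 + 32/5) = -2*22/5 = -44/5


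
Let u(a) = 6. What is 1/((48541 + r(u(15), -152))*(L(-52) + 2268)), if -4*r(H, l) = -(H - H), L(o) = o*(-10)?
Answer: 1/135332308 ≈ 7.3892e-9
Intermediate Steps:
L(o) = -10*o
r(H, l) = 0 (r(H, l) = -(-1)*(H - H)/4 = -(-1)*0/4 = -¼*0 = 0)
1/((48541 + r(u(15), -152))*(L(-52) + 2268)) = 1/((48541 + 0)*(-10*(-52) + 2268)) = 1/(48541*(520 + 2268)) = 1/(48541*2788) = 1/135332308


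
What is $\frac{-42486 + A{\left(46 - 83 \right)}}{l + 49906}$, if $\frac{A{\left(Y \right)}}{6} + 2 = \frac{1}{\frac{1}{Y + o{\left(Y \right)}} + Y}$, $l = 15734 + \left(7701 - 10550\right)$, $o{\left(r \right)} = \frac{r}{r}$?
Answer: $- \frac{56650050}{83700403} \approx -0.67682$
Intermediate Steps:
$o{\left(r \right)} = 1$
$l = 12885$ ($l = 15734 - 2849 = 12885$)
$A{\left(Y \right)} = -12 + \frac{6}{Y + \frac{1}{1 + Y}}$ ($A{\left(Y \right)} = -12 + \frac{6}{\frac{1}{Y + 1} + Y} = -12 + \frac{6}{\frac{1}{1 + Y} + Y} = -12 + \frac{6}{Y + \frac{1}{1 + Y}}$)
$\frac{-42486 + A{\left(46 - 83 \right)}}{l + 49906} = \frac{-42486 + \frac{6 \left(-1 - \left(46 - 83\right) - 2 \left(46 - 83\right)^{2}\right)}{1 + \left(46 - 83\right) + \left(46 - 83\right)^{2}}}{12885 + 49906} = \frac{-42486 + \frac{6 \left(-1 - \left(46 - 83\right) - 2 \left(46 - 83\right)^{2}\right)}{1 + \left(46 - 83\right) + \left(46 - 83\right)^{2}}}{62791} = \left(-42486 + \frac{6 \left(-1 - -37 - 2 \left(-37\right)^{2}\right)}{1 - 37 + \left(-37\right)^{2}}\right) \frac{1}{62791} = \left(-42486 + \frac{6 \left(-1 + 37 - 2738\right)}{1 - 37 + 1369}\right) \frac{1}{62791} = \left(-42486 + \frac{6 \left(-1 + 37 - 2738\right)}{1333}\right) \frac{1}{62791} = \left(-42486 + 6 \cdot \frac{1}{1333} \left(-2702\right)\right) \frac{1}{62791} = \left(-42486 - \frac{16212}{1333}\right) \frac{1}{62791} = \left(- \frac{56650050}{1333}\right) \frac{1}{62791} = - \frac{56650050}{83700403}$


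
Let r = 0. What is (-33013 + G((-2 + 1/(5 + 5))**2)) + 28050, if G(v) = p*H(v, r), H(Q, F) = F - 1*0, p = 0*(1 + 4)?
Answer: -4963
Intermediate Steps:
p = 0 (p = 0*5 = 0)
H(Q, F) = F (H(Q, F) = F + 0 = F)
G(v) = 0 (G(v) = 0*0 = 0)
(-33013 + G((-2 + 1/(5 + 5))**2)) + 28050 = (-33013 + 0) + 28050 = -33013 + 28050 = -4963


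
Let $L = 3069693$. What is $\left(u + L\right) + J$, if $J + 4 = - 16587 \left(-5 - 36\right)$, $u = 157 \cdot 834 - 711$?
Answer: $3879983$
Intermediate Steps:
$u = 130227$ ($u = 130938 - 711 = 130227$)
$J = 680063$ ($J = -4 - 16587 \left(-5 - 36\right) = -4 - -680067 = -4 + 680067 = 680063$)
$\left(u + L\right) + J = \left(130227 + 3069693\right) + 680063 = 3199920 + 680063 = 3879983$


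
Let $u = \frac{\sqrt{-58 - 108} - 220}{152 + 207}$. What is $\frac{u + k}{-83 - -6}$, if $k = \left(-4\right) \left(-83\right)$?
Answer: $- \frac{118968}{27643} - \frac{i \sqrt{166}}{27643} \approx -4.3037 - 0.00046609 i$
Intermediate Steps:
$u = - \frac{220}{359} + \frac{i \sqrt{166}}{359}$ ($u = \frac{\sqrt{-166} - 220}{359} = \left(i \sqrt{166} - 220\right) \frac{1}{359} = \left(-220 + i \sqrt{166}\right) \frac{1}{359} = - \frac{220}{359} + \frac{i \sqrt{166}}{359} \approx -0.61281 + 0.035889 i$)
$k = 332$
$\frac{u + k}{-83 - -6} = \frac{\left(- \frac{220}{359} + \frac{i \sqrt{166}}{359}\right) + 332}{-83 - -6} = \frac{\frac{118968}{359} + \frac{i \sqrt{166}}{359}}{-83 + \left(11 - 5\right)} = \frac{\frac{118968}{359} + \frac{i \sqrt{166}}{359}}{-83 + 6} = \frac{\frac{118968}{359} + \frac{i \sqrt{166}}{359}}{-77} = - \frac{\frac{118968}{359} + \frac{i \sqrt{166}}{359}}{77} = - \frac{118968}{27643} - \frac{i \sqrt{166}}{27643}$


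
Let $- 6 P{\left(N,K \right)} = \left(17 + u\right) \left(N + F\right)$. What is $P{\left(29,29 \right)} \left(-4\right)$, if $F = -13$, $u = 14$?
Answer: $\frac{992}{3} \approx 330.67$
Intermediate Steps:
$P{\left(N,K \right)} = \frac{403}{6} - \frac{31 N}{6}$ ($P{\left(N,K \right)} = - \frac{\left(17 + 14\right) \left(N - 13\right)}{6} = - \frac{31 \left(-13 + N\right)}{6} = - \frac{-403 + 31 N}{6} = \frac{403}{6} - \frac{31 N}{6}$)
$P{\left(29,29 \right)} \left(-4\right) = \left(\frac{403}{6} - \frac{899}{6}\right) \left(-4\right) = \left(- \frac{248}{3}\right) \left(-4\right) = \frac{992}{3}$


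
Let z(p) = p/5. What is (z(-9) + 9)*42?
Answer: 1512/5 ≈ 302.40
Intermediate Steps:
z(p) = p/5 (z(p) = p*(⅕) = p/5)
(z(-9) + 9)*42 = ((⅕)*(-9) + 9)*42 = (-9/5 + 9)*42 = (36/5)*42 = 1512/5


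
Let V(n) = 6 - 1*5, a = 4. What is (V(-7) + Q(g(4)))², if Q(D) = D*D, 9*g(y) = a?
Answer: 9409/6561 ≈ 1.4341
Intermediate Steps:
g(y) = 4/9 (g(y) = (⅑)*4 = 4/9)
V(n) = 1 (V(n) = 6 - 5 = 1)
Q(D) = D²
(V(-7) + Q(g(4)))² = (1 + (4/9)²)² = (1 + 16/81)² = (97/81)² = 9409/6561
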